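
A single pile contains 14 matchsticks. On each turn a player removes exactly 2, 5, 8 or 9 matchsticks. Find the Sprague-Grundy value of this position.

0

Compute g(0), g(1), … for moves {2, 5, 8, 9}:
k:     0  1  2  3  4  5  6  7  8  9 10 11 12 13 14
g(k):  0  0  1  1  0  2  1  0  2  1  3  0  2  1  0
So g(14) = 0.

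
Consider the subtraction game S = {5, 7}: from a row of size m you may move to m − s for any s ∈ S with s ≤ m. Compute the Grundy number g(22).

2

Build the Grundy sequence with g(k) = mex{g(k−s) : s ∈ {5, 7}, s ≤ k}:
k:     0  1  2  3  4  5  6  7  8  9 10 11 12 13 14 15 16 17 18 19 20 21 22
g(k):  0  0  0  0  0  1  1  1  1  1  2  2  0  0  0  0  0  1  1  1  1  1  2
So g(22) = 2.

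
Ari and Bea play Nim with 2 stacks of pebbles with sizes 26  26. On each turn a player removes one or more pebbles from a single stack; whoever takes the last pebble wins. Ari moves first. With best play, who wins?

Bea wins

Bitwise XOR of the heap sizes:
  11010  (26)
  11010  (26)
  -----
  00000  (0)
The nim-sum is 0, so this is a P-position: the player to move is in a losing position under optimal play; Ari is about to move from it and so loses — Bea wins.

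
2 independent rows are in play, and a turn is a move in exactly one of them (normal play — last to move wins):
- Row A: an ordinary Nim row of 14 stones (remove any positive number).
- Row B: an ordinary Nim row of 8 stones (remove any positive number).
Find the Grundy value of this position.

6

Row A is a plain Nim row of size 14, so its Grundy value is 14.
Row B is a plain Nim row of size 8, so its Grundy value is 8.
The value of a disjunctive sum is the nim-sum of the parts.
Combined value = 14 ⊕ 8 = 6.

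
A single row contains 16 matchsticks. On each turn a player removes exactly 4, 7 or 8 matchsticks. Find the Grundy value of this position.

1

Grundy values for subtraction set {4, 7, 8}:
k:     0  1  2  3  4  5  6  7  8  9 10 11 12 13 14 15 16
g(k):  0  0  0  0  1  1  1  1  2  2  2  2  0  0  0  0  1
So g(16) = 1.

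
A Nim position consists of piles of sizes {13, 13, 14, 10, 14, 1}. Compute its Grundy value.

11

Compute the nim-sum pairwise:
13 ⊕ 13 = 0
0 ⊕ 14 = 14
14 ⊕ 10 = 4
4 ⊕ 14 = 10
10 ⊕ 1 = 11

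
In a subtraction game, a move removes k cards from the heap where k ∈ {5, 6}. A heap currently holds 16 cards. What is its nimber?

1

Compute g(0), g(1), … for moves {5, 6}:
k:     0  1  2  3  4  5  6  7  8  9 10 11 12 13 14 15 16
g(k):  0  0  0  0  0  1  1  1  1  1  2  0  0  0  0  0  1
So g(16) = 1.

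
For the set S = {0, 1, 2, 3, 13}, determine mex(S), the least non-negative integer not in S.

4

The values 0, 1, 2, 3 are all present; 4 is the first non-negative integer missing from the set.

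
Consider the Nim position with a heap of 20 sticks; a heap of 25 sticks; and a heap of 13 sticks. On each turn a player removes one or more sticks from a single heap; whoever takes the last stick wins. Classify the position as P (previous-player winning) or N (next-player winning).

P-position

Compute the nim-sum pairwise:
20 ⊕ 25 = 13
13 ⊕ 13 = 0
The nim-sum is 0, so this is a P-position: the player to move is in a losing position under optimal play.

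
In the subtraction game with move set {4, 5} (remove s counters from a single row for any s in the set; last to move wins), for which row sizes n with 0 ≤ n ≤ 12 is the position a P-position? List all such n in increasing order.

0, 1, 2, 3, 9, 10, 11, 12

Compute g(0), g(1), … for moves {4, 5}:
g(0) = mex{} = 0
g(1) = mex{} = 0
g(2) = mex{} = 0
g(3) = mex{} = 0
g(4) = mex{0} = 1
g(5) = mex{0} = 1
g(6) = mex{0} = 1
g(7) = mex{0} = 1
g(8) = mex{0,1} = 2
g(9) = mex{1} = 0
g(10) = mex{1} = 0
g(11) = mex{1} = 0
g(12) = mex{1,2} = 0
The P-positions (g = 0) in 0..12 are 0, 1, 2, 3, 9, 10, 11, 12.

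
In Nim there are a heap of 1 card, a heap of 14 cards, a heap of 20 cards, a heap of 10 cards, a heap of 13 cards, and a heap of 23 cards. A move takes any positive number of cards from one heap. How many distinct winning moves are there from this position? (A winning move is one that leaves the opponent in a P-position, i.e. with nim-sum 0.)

Nim-sum: 1 ^ 14 ^ 20 ^ 10 ^ 13 ^ 23 = 11.
The overall nim-sum is X = 11. A heap of size p has a winning move iff p XOR X < p (reduce it to p XOR X).
  1: 1 XOR 11 = 10 ≥ 1 — no move.
  14: 14 XOR 11 = 5 < 14 — winning move (to 5).
  20: 20 XOR 11 = 31 ≥ 20 — no move.
  10: 10 XOR 11 = 1 < 10 — winning move (to 1).
  13: 13 XOR 11 = 6 < 13 — winning move (to 6).
  23: 23 XOR 11 = 28 ≥ 23 — no move.
That gives 3 winning moves.

3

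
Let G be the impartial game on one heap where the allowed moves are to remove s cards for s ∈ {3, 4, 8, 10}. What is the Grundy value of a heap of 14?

Compute g(0), g(1), … for moves {3, 4, 8, 10}:
k:     0  1  2  3  4  5  6  7  8  9 10 11 12 13 14
g(k):  0  0  0  1  1  1  2  0  2  3  1  3  4  0  0
So g(14) = 0.

0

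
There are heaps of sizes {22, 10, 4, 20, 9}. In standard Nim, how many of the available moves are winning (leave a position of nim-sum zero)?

Bitwise XOR of the heap sizes:
  10110  (22)
  01010  (10)
  00100  (4)
  10100  (20)
  01001  (9)
  -----
  00101  (5)
The overall nim-sum is X = 5. A heap of size p has a winning move iff p XOR X < p (reduce it to p XOR X).
  22: 22 XOR 5 = 19 < 22 — winning move (to 19).
  10: 10 XOR 5 = 15 ≥ 10 — no move.
  4: 4 XOR 5 = 1 < 4 — winning move (to 1).
  20: 20 XOR 5 = 17 < 20 — winning move (to 17).
  9: 9 XOR 5 = 12 ≥ 9 — no move.
That gives 3 winning moves.

3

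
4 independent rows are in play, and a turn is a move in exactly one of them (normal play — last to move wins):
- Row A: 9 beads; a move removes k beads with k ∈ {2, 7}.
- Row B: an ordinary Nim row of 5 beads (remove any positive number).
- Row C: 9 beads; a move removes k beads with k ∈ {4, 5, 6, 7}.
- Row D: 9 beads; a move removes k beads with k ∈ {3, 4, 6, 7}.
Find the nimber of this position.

4

Grundy values for row A (subtraction set {2, 7}):
k:     0  1  2  3  4  5  6  7  8  9
g(k):  0  0  1  1  0  0  1  1  2  0
So g(9) = 0.
Row B is a plain Nim row of size 5, so its Grundy value is 5.
Grundy values for row C (subtraction set {4, 5, 6, 7}):
k:     0  1  2  3  4  5  6  7  8  9
g(k):  0  0  0  0  1  1  1  1  2  2
So g(9) = 2.
Grundy values for row D (subtraction set {3, 4, 6, 7}):
g(0) = mex{} = 0
g(1) = mex{} = 0
g(2) = mex{} = 0
g(3) = mex{0} = 1
g(4) = mex{0} = 1
g(5) = mex{0} = 1
g(6) = mex{0,1} = 2
g(7) = mex{0,1} = 2
g(8) = mex{0,1} = 2
g(9) = mex{0,1,2} = 3
So g(9) = 3.
The value of a disjunctive sum is the nim-sum of the parts.
Combined value = 0 XOR 5 XOR 2 XOR 3 = 4.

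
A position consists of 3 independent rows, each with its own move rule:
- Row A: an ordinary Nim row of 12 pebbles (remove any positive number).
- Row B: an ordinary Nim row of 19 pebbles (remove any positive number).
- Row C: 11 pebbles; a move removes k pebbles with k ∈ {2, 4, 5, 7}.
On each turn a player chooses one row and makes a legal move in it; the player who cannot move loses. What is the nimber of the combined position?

30

Row A is a plain Nim row of size 12, so its Grundy value is 12.
Row B is a plain Nim row of size 19, so its Grundy value is 19.
For row C, compute g(0), g(1), … with moves {2, 4, 5, 7}:
g(0) = mex{} = 0
g(1) = mex{} = 0
g(2) = mex{0} = 1
g(3) = mex{0} = 1
g(4) = mex{0,1} = 2
g(5) = mex{0,1} = 2
g(6) = mex{0,1,2} = 3
g(7) = mex{0,1,2} = 3
g(8) = mex{0,1,2,3} = 4
g(9) = mex{1,2,3} = 0
g(10) = mex{1,2,3,4} = 0
g(11) = mex{0,2,3} = 1
So g(11) = 1.
By the Sprague-Grundy theorem, the Grundy value of a sum of independent games is the XOR of the component values.
Combined value = 12 ⊕ 19 ⊕ 1 = 30.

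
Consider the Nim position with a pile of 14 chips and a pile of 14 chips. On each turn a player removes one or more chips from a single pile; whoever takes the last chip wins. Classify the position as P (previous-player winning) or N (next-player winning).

P-position

Compute the nim-sum pairwise:
14 ⊕ 14 = 0
The nim-sum is 0, so this is a P-position: the player to move is in a losing position under optimal play.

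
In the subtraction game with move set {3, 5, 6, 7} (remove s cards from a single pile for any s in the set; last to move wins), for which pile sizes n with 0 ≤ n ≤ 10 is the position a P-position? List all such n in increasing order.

0, 1, 2, 10

Grundy values for subtraction set {3, 5, 6, 7}:
g(0) = mex{} = 0
g(1) = mex{} = 0
g(2) = mex{} = 0
g(3) = mex{0} = 1
g(4) = mex{0} = 1
g(5) = mex{0} = 1
g(6) = mex{0,1} = 2
g(7) = mex{0,1} = 2
g(8) = mex{0,1} = 2
g(9) = mex{0,1,2} = 3
g(10) = mex{1,2} = 0
The P-positions (g = 0) in 0..10 are 0, 1, 2, 10.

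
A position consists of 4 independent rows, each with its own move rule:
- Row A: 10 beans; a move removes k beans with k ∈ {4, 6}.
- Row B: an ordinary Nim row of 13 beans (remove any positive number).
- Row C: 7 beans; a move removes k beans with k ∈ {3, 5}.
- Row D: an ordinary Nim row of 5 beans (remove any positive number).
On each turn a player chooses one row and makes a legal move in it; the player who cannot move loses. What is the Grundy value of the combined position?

Build the Grundy sequence for row A with g(k) = mex{g(k−s) : s ∈ {4, 6}, s ≤ k}:
g(0) = mex{} = 0
g(1) = mex{} = 0
g(2) = mex{} = 0
g(3) = mex{} = 0
g(4) = mex{0} = 1
g(5) = mex{0} = 1
g(6) = mex{0} = 1
g(7) = mex{0} = 1
g(8) = mex{0,1} = 2
g(9) = mex{0,1} = 2
g(10) = mex{1} = 0
So g(10) = 0.
Row B is a plain Nim row of size 13, so its Grundy value is 13.
For row C, compute g(0), g(1), … with moves {3, 5}:
k:     0  1  2  3  4  5  6  7
g(k):  0  0  0  1  1  1  2  2
So g(7) = 2.
Row D is a plain Nim row of size 5, so its Grundy value is 5.
By the Sprague-Grundy theorem, the Grundy value of a sum of independent games is the XOR of the component values.
Combined value = 0 XOR 13 XOR 2 XOR 5 = 10.

10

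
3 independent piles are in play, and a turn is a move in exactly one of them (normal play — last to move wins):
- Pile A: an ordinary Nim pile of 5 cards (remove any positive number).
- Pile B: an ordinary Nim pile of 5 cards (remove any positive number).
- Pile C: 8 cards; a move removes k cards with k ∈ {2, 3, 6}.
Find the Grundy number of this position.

2

Pile A is a plain Nim pile of size 5, so its Grundy value is 5.
Pile B is a plain Nim pile of size 5, so its Grundy value is 5.
Grundy values for pile C (subtraction set {2, 3, 6}):
g(0) = mex{} = 0
g(1) = mex{} = 0
g(2) = mex{0} = 1
g(3) = mex{0} = 1
g(4) = mex{0,1} = 2
g(5) = mex{1} = 0
g(6) = mex{0,1,2} = 3
g(7) = mex{0,2} = 1
g(8) = mex{0,1,3} = 2
So g(8) = 2.
The value of a disjunctive sum is the nim-sum of the parts.
Combined value = 5 ⊕ 5 ⊕ 2 = 2.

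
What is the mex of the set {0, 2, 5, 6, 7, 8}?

0 is in the set but 1 is not, so the mex is 1.

1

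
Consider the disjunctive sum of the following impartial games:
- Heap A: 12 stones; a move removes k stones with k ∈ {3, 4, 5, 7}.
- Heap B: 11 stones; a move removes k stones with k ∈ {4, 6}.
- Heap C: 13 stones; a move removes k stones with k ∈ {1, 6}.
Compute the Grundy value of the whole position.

Grundy values for heap A (subtraction set {3, 4, 5, 7}):
k:     0  1  2  3  4  5  6  7  8  9 10 11 12
g(k):  0  0  0  1  1  1  2  2  2  3  0  0  0
So g(12) = 0.
Grundy values for heap B (subtraction set {4, 6}):
k:     0  1  2  3  4  5  6  7  8  9 10 11
g(k):  0  0  0  0  1  1  1  1  2  2  0  0
So g(11) = 0.
Build the Grundy sequence for heap C with g(k) = mex{g(k−s) : s ∈ {1, 6}, s ≤ k}:
g(0) = mex{} = 0
g(1) = mex{0} = 1
g(2) = mex{1} = 0
g(3) = mex{0} = 1
g(4) = mex{1} = 0
g(5) = mex{0} = 1
g(6) = mex{0,1} = 2
g(7) = mex{1,2} = 0
g(8) = mex{0} = 1
g(9) = mex{1} = 0
g(10) = mex{0} = 1
g(11) = mex{1} = 0
g(12) = mex{0,2} = 1
g(13) = mex{0,1} = 2
So g(13) = 2.
The value of a disjunctive sum is the nim-sum of the parts.
Combined value = 0 ⊕ 0 ⊕ 2 = 2.

2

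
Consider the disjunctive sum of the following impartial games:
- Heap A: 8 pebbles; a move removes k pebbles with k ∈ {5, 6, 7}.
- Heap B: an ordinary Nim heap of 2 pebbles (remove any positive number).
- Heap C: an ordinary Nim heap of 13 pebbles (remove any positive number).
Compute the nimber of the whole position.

14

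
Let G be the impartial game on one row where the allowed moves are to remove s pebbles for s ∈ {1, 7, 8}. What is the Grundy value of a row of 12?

2

Build the Grundy sequence with g(k) = mex{g(k−s) : s ∈ {1, 7, 8}, s ≤ k}:
k:     0  1  2  3  4  5  6  7  8  9 10 11 12
g(k):  0  1  0  1  0  1  0  1  2  3  2  3  2
So g(12) = 2.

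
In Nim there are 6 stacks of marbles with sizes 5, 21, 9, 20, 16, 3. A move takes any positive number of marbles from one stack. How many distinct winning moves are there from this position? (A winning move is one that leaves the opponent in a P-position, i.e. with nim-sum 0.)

3

Compute the nim-sum pairwise:
5 XOR 21 = 16
16 XOR 9 = 25
25 XOR 20 = 13
13 XOR 16 = 29
29 XOR 3 = 30
The overall nim-sum is X = 30. A stack of size p has a winning move iff p XOR X < p (reduce it to p XOR X).
  5: 5 XOR 30 = 27 ≥ 5 — no move.
  21: 21 XOR 30 = 11 < 21 — winning move (to 11).
  9: 9 XOR 30 = 23 ≥ 9 — no move.
  20: 20 XOR 30 = 10 < 20 — winning move (to 10).
  16: 16 XOR 30 = 14 < 16 — winning move (to 14).
  3: 3 XOR 30 = 29 ≥ 3 — no move.
That gives 3 winning moves.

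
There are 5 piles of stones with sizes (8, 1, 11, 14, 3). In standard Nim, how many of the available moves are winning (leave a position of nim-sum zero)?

3

Compute the nim-sum pairwise:
8 ⊕ 1 = 9
9 ⊕ 11 = 2
2 ⊕ 14 = 12
12 ⊕ 3 = 15
The overall nim-sum is X = 15. A pile of size p has a winning move iff p XOR X < p (reduce it to p XOR X).
  8: 8 XOR 15 = 7 < 8 — winning move (to 7).
  1: 1 XOR 15 = 14 ≥ 1 — no move.
  11: 11 XOR 15 = 4 < 11 — winning move (to 4).
  14: 14 XOR 15 = 1 < 14 — winning move (to 1).
  3: 3 XOR 15 = 12 ≥ 3 — no move.
That gives 3 winning moves.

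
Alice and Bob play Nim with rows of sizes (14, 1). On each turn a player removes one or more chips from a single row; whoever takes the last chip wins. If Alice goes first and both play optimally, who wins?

Alice wins

Bitwise XOR of the heap sizes:
  1110  (14)
  0001  (1)
  ----
  1111  (15)
The nim-sum is 15 ≠ 0, so this is an N-position: the player to move can win; Alice has a winning move.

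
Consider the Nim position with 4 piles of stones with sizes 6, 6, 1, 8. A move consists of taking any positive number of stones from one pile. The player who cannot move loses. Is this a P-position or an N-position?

N-position

Nim-sum: 6 ^ 6 ^ 1 ^ 8 = 9.
The nim-sum is 9 ≠ 0, so this is an N-position: the player to move can win.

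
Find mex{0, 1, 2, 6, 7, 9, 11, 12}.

3

The values 0, 1, 2 are all present; 3 is the first non-negative integer missing from the set.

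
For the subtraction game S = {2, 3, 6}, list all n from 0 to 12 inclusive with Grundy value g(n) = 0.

Compute g(0), g(1), … for moves {2, 3, 6}:
g(0) = mex{} = 0
g(1) = mex{} = 0
g(2) = mex{0} = 1
g(3) = mex{0} = 1
g(4) = mex{0,1} = 2
g(5) = mex{1} = 0
g(6) = mex{0,1,2} = 3
g(7) = mex{0,2} = 1
g(8) = mex{0,1,3} = 2
g(9) = mex{1,3} = 0
g(10) = mex{1,2} = 0
g(11) = mex{0,2} = 1
g(12) = mex{0,3} = 1
The P-positions (g = 0) in 0..12 are 0, 1, 5, 9, 10.

0, 1, 5, 9, 10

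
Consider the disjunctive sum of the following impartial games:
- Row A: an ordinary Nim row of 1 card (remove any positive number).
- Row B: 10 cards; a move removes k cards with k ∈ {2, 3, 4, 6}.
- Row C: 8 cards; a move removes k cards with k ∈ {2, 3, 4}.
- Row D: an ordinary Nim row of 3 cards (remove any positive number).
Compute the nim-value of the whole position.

2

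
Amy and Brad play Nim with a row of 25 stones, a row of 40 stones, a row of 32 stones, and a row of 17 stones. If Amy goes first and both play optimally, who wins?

In binary:
  011001  (25)
  101000  (40)
  100000  (32)
  010001  (17)
  ------
  000000  (0)
The nim-sum is 0, so this is a P-position: the player to move is in a losing position under optimal play; Amy is about to move from it and so loses — Brad wins.

Brad wins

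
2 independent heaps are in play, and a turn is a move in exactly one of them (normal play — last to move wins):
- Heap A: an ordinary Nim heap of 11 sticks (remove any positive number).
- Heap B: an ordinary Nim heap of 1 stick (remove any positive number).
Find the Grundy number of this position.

10

Heap A is a plain Nim heap of size 11, so its Grundy value is 11.
Heap B is a plain Nim heap of size 1, so its Grundy value is 1.
By the Sprague-Grundy theorem, the Grundy value of a sum of independent games is the XOR of the component values.
Combined value = 11 ⊕ 1 = 10.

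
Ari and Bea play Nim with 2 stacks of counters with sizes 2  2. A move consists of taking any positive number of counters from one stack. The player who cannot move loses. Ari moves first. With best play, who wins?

Bitwise XOR of the heap sizes:
  10  (2)
  10  (2)
  --
  00  (0)
The nim-sum is 0, so this is a P-position: the player to move is in a losing position under optimal play; Ari is about to move from it and so loses — Bea wins.

Bea wins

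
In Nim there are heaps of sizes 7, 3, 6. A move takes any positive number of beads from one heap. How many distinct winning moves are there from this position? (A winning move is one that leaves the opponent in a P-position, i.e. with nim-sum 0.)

3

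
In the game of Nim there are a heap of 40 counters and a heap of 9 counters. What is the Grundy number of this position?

Write each in binary and XOR column by column:
  101000  (40)
  001001  (9)
  ------
  100001  (33)

33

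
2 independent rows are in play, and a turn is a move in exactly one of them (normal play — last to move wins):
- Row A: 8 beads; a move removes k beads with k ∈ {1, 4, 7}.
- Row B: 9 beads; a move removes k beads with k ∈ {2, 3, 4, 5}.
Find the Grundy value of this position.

1

Build the Grundy sequence for row A with g(k) = mex{g(k−s) : s ∈ {1, 4, 7}, s ≤ k}:
g(0) = mex{} = 0
g(1) = mex{0} = 1
g(2) = mex{1} = 0
g(3) = mex{0} = 1
g(4) = mex{0,1} = 2
g(5) = mex{1,2} = 0
g(6) = mex{0} = 1
g(7) = mex{0,1} = 2
g(8) = mex{1,2} = 0
So g(8) = 0.
Grundy values for row B (subtraction set {2, 3, 4, 5}):
g(0) = mex{} = 0
g(1) = mex{} = 0
g(2) = mex{0} = 1
g(3) = mex{0} = 1
g(4) = mex{0,1} = 2
g(5) = mex{0,1} = 2
g(6) = mex{0,1,2} = 3
g(7) = mex{1,2} = 0
g(8) = mex{1,2,3} = 0
g(9) = mex{0,2,3} = 1
So g(9) = 1.
By the Sprague-Grundy theorem, the Grundy value of a sum of independent games is the XOR of the component values.
Combined value = 0 ⊕ 1 = 1.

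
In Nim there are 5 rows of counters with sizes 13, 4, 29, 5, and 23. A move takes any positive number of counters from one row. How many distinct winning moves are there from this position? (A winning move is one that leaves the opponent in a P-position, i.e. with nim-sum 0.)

Nim-sum: 13 ^ 4 ^ 29 ^ 5 ^ 23 = 6.
The overall nim-sum is X = 6. A row of size p has a winning move iff p XOR X < p (reduce it to p XOR X).
  13: 13 XOR 6 = 11 < 13 — winning move (to 11).
  4: 4 XOR 6 = 2 < 4 — winning move (to 2).
  29: 29 XOR 6 = 27 < 29 — winning move (to 27).
  5: 5 XOR 6 = 3 < 5 — winning move (to 3).
  23: 23 XOR 6 = 17 < 23 — winning move (to 17).
That gives 5 winning moves.

5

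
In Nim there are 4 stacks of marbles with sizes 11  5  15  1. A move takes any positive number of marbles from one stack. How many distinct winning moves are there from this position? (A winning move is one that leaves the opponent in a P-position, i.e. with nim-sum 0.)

0

Write each in binary and XOR column by column:
  1011  (11)
  0101  (5)
  1111  (15)
  0001  (1)
  ----
  0000  (0)
The nim-sum is already 0, so every move leaves a nonzero nim-sum — there are no winning moves.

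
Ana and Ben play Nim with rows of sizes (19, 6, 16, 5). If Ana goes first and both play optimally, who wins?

Ben wins

Write each in binary and XOR column by column:
  10011  (19)
  00110  (6)
  10000  (16)
  00101  (5)
  -----
  00000  (0)
The nim-sum is 0, so this is a P-position: the player to move is in a losing position under optimal play; Ana is about to move from it and so loses — Ben wins.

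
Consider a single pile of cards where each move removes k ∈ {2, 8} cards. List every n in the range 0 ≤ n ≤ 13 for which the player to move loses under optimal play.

0, 1, 4, 5, 10, 11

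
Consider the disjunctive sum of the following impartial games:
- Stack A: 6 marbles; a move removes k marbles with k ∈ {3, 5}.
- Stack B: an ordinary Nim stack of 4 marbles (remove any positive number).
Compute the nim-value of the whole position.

6

For stack A, compute g(0), g(1), … with moves {3, 5}:
g(0) = mex{} = 0
g(1) = mex{} = 0
g(2) = mex{} = 0
g(3) = mex{0} = 1
g(4) = mex{0} = 1
g(5) = mex{0} = 1
g(6) = mex{0,1} = 2
So g(6) = 2.
Stack B is a plain Nim stack of size 4, so its Grundy value is 4.
The value of a disjunctive sum is the nim-sum of the parts.
Combined value = 2 ⊕ 4 = 6.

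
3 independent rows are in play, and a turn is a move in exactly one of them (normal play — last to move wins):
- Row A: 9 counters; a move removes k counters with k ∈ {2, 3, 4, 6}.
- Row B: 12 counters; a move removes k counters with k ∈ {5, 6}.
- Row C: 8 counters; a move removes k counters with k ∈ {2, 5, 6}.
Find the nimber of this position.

For row A, compute g(0), g(1), … with moves {2, 3, 4, 6}:
k:     0  1  2  3  4  5  6  7  8  9
g(k):  0  0  1  1  2  2  3  3  0  0
So g(9) = 0.
Grundy values for row B (subtraction set {5, 6}):
g(0) = mex{} = 0
g(1) = mex{} = 0
g(2) = mex{} = 0
g(3) = mex{} = 0
g(4) = mex{} = 0
g(5) = mex{0} = 1
g(6) = mex{0} = 1
g(7) = mex{0} = 1
g(8) = mex{0} = 1
g(9) = mex{0} = 1
g(10) = mex{0,1} = 2
g(11) = mex{1} = 0
g(12) = mex{1} = 0
So g(12) = 0.
Build the Grundy sequence for row C with g(k) = mex{g(k−s) : s ∈ {2, 5, 6}, s ≤ k}:
g(0) = mex{} = 0
g(1) = mex{} = 0
g(2) = mex{0} = 1
g(3) = mex{0} = 1
g(4) = mex{1} = 0
g(5) = mex{0,1} = 2
g(6) = mex{0} = 1
g(7) = mex{0,1,2} = 3
g(8) = mex{1} = 0
So g(8) = 0.
The value of a disjunctive sum is the nim-sum of the parts.
Combined value = 0 ⊕ 0 ⊕ 0 = 0.

0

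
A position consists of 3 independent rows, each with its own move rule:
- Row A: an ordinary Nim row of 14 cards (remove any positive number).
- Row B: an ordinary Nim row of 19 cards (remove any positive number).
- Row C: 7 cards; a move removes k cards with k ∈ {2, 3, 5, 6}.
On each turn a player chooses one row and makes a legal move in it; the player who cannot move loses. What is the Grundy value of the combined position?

Row A is a plain Nim row of size 14, so its Grundy value is 14.
Row B is a plain Nim row of size 19, so its Grundy value is 19.
Build the Grundy sequence for row C with g(k) = mex{g(k−s) : s ∈ {2, 3, 5, 6}, s ≤ k}:
k:     0  1  2  3  4  5  6  7
g(k):  0  0  1  1  2  2  3  3
So g(7) = 3.
By the Sprague-Grundy theorem, the Grundy value of a sum of independent games is the XOR of the component values.
Combined value = 14 ⊕ 19 ⊕ 3 = 30.

30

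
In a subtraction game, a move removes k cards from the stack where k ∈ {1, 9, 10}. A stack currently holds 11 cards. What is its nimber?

3

Build the Grundy sequence with g(k) = mex{g(k−s) : s ∈ {1, 9, 10}, s ≤ k}:
g(0) = mex{} = 0
g(1) = mex{0} = 1
g(2) = mex{1} = 0
g(3) = mex{0} = 1
g(4) = mex{1} = 0
g(5) = mex{0} = 1
g(6) = mex{1} = 0
g(7) = mex{0} = 1
g(8) = mex{1} = 0
g(9) = mex{0} = 1
g(10) = mex{0,1} = 2
g(11) = mex{0,1,2} = 3
So g(11) = 3.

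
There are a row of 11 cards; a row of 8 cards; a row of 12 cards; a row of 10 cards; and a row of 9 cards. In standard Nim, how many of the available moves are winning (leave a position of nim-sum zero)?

5

In binary:
  1011  (11)
  1000  (8)
  1100  (12)
  1010  (10)
  1001  (9)
  ----
  1100  (12)
The overall nim-sum is X = 12. A row of size p has a winning move iff p XOR X < p (reduce it to p XOR X).
  11: 11 XOR 12 = 7 < 11 — winning move (to 7).
  8: 8 XOR 12 = 4 < 8 — winning move (to 4).
  12: 12 XOR 12 = 0 < 12 — winning move (to 0).
  10: 10 XOR 12 = 6 < 10 — winning move (to 6).
  9: 9 XOR 12 = 5 < 9 — winning move (to 5).
That gives 5 winning moves.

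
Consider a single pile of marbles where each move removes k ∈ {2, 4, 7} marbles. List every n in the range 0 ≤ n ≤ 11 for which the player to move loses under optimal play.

0, 1, 6, 9

Grundy values for subtraction set {2, 4, 7}:
k:     0  1  2  3  4  5  6  7  8  9 10 11
g(k):  0  0  1  1  2  2  0  3  1  0  2  1
The P-positions (g = 0) in 0..11 are 0, 1, 6, 9.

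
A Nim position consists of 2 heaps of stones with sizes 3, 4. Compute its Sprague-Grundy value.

Bitwise XOR of the heap sizes:
  011  (3)
  100  (4)
  ---
  111  (7)

7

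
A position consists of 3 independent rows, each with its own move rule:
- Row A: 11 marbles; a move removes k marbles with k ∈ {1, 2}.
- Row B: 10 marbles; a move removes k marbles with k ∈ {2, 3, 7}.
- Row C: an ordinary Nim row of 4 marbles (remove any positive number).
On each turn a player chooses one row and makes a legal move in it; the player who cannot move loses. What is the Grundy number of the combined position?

6

Grundy values for row A (subtraction set {1, 2}):
g(0) = mex{} = 0
g(1) = mex{0} = 1
g(2) = mex{0,1} = 2
g(3) = mex{1,2} = 0
g(4) = mex{0,2} = 1
g(5) = mex{0,1} = 2
g(6) = mex{1,2} = 0
g(7) = mex{0,2} = 1
g(8) = mex{0,1} = 2
g(9) = mex{1,2} = 0
g(10) = mex{0,2} = 1
g(11) = mex{0,1} = 2
So g(11) = 2.
Build the Grundy sequence for row B with g(k) = mex{g(k−s) : s ∈ {2, 3, 7}, s ≤ k}:
g(0) = mex{} = 0
g(1) = mex{} = 0
g(2) = mex{0} = 1
g(3) = mex{0} = 1
g(4) = mex{0,1} = 2
g(5) = mex{1} = 0
g(6) = mex{1,2} = 0
g(7) = mex{0,2} = 1
g(8) = mex{0} = 1
g(9) = mex{0,1} = 2
g(10) = mex{1} = 0
So g(10) = 0.
Row C is a plain Nim row of size 4, so its Grundy value is 4.
By the Sprague-Grundy theorem, the Grundy value of a sum of independent games is the XOR of the component values.
Combined value = 2 ⊕ 0 ⊕ 4 = 6.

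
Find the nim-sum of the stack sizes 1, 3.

Compute the nim-sum pairwise:
1 ⊕ 3 = 2

2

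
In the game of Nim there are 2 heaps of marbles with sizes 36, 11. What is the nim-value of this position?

47

Nim-sum: 36 XOR 11 = 47.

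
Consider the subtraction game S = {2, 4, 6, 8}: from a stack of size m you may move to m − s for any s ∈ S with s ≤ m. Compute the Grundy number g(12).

Compute g(0), g(1), … for moves {2, 4, 6, 8}:
g(0) = mex{} = 0
g(1) = mex{} = 0
g(2) = mex{0} = 1
g(3) = mex{0} = 1
g(4) = mex{0,1} = 2
g(5) = mex{0,1} = 2
g(6) = mex{0,1,2} = 3
g(7) = mex{0,1,2} = 3
g(8) = mex{0,1,2,3} = 4
g(9) = mex{0,1,2,3} = 4
g(10) = mex{1,2,3,4} = 0
g(11) = mex{1,2,3,4} = 0
g(12) = mex{0,2,3,4} = 1
So g(12) = 1.

1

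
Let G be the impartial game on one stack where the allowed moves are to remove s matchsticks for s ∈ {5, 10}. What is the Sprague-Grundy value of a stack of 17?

0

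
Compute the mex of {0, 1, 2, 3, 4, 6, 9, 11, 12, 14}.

The values 0, 1, 2, 3, 4 are all present; 5 is the first non-negative integer missing from the set.

5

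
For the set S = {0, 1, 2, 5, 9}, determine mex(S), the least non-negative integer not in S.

3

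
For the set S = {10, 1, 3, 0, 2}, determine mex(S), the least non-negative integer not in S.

4

The values 0, 1, 2, 3 are all present; 4 is the first non-negative integer missing from the set.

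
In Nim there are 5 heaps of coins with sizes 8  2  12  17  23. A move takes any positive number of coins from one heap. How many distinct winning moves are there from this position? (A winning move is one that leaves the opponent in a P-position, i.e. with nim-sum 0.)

0

Compute the nim-sum pairwise:
8 ⊕ 2 = 10
10 ⊕ 12 = 6
6 ⊕ 17 = 23
23 ⊕ 23 = 0
The nim-sum is already 0, so every move leaves a nonzero nim-sum — there are no winning moves.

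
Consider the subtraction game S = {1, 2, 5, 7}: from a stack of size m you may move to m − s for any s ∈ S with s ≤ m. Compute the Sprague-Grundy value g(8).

Compute g(0), g(1), … for moves {1, 2, 5, 7}:
g(0) = mex{} = 0
g(1) = mex{0} = 1
g(2) = mex{0,1} = 2
g(3) = mex{1,2} = 0
g(4) = mex{0,2} = 1
g(5) = mex{0,1} = 2
g(6) = mex{1,2} = 0
g(7) = mex{0,2} = 1
g(8) = mex{0,1} = 2
So g(8) = 2.

2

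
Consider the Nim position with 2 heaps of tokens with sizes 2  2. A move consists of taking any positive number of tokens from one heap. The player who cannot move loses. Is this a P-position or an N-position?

Bitwise XOR of the heap sizes:
  10  (2)
  10  (2)
  --
  00  (0)
The nim-sum is 0, so this is a P-position: the player to move is in a losing position under optimal play.

P-position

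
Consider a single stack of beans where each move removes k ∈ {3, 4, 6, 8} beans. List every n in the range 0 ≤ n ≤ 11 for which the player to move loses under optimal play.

Build the Grundy sequence with g(k) = mex{g(k−s) : s ∈ {3, 4, 6, 8}, s ≤ k}:
g(0) = mex{} = 0
g(1) = mex{} = 0
g(2) = mex{} = 0
g(3) = mex{0} = 1
g(4) = mex{0} = 1
g(5) = mex{0} = 1
g(6) = mex{0,1} = 2
g(7) = mex{0,1} = 2
g(8) = mex{0,1} = 2
g(9) = mex{0,1,2} = 3
g(10) = mex{0,1,2} = 3
g(11) = mex{1,2} = 0
The P-positions (g = 0) in 0..11 are 0, 1, 2, 11.

0, 1, 2, 11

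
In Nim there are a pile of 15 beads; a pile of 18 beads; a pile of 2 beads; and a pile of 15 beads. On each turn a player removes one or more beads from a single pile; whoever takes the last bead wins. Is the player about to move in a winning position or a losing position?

Compute the nim-sum pairwise:
15 ⊕ 18 = 29
29 ⊕ 2 = 31
31 ⊕ 15 = 16
The nim-sum is 16 ≠ 0, so this is an N-position: the player to move can win.

Winning position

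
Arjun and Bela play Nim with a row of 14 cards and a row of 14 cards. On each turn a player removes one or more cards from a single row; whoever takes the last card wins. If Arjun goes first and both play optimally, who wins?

Bela wins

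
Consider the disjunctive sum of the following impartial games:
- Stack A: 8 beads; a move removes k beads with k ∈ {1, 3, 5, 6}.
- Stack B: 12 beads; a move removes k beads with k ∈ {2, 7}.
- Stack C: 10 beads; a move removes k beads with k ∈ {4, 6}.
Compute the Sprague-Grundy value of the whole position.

3

Build the Grundy sequence for stack A with g(k) = mex{g(k−s) : s ∈ {1, 3, 5, 6}, s ≤ k}:
g(0) = mex{} = 0
g(1) = mex{0} = 1
g(2) = mex{1} = 0
g(3) = mex{0} = 1
g(4) = mex{1} = 0
g(5) = mex{0} = 1
g(6) = mex{0,1} = 2
g(7) = mex{0,1,2} = 3
g(8) = mex{0,1,3} = 2
So g(8) = 2.
For stack B, compute g(0), g(1), … with moves {2, 7}:
g(0) = mex{} = 0
g(1) = mex{} = 0
g(2) = mex{0} = 1
g(3) = mex{0} = 1
g(4) = mex{1} = 0
g(5) = mex{1} = 0
g(6) = mex{0} = 1
g(7) = mex{0} = 1
g(8) = mex{0,1} = 2
g(9) = mex{1} = 0
g(10) = mex{1,2} = 0
g(11) = mex{0} = 1
g(12) = mex{0} = 1
So g(12) = 1.
Build the Grundy sequence for stack C with g(k) = mex{g(k−s) : s ∈ {4, 6}, s ≤ k}:
k:     0  1  2  3  4  5  6  7  8  9 10
g(k):  0  0  0  0  1  1  1  1  2  2  0
So g(10) = 0.
The value of a disjunctive sum is the nim-sum of the parts.
Combined value = 2 XOR 1 XOR 0 = 3.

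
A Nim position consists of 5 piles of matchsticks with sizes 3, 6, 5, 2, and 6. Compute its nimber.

4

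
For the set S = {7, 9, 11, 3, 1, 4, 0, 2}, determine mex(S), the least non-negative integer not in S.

The values 0, 1, 2, 3, 4 are all present; 5 is the first non-negative integer missing from the set.

5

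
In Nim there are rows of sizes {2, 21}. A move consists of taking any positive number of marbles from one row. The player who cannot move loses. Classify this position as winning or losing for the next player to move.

Winning position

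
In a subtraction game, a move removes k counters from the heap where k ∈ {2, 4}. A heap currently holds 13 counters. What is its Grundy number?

0

Build the Grundy sequence with g(k) = mex{g(k−s) : s ∈ {2, 4}, s ≤ k}:
g(0) = mex{} = 0
g(1) = mex{} = 0
g(2) = mex{0} = 1
g(3) = mex{0} = 1
g(4) = mex{0,1} = 2
g(5) = mex{0,1} = 2
g(6) = mex{1,2} = 0
g(7) = mex{1,2} = 0
g(8) = mex{0,2} = 1
g(9) = mex{0,2} = 1
g(10) = mex{0,1} = 2
g(11) = mex{0,1} = 2
g(12) = mex{1,2} = 0
g(13) = mex{1,2} = 0
So g(13) = 0.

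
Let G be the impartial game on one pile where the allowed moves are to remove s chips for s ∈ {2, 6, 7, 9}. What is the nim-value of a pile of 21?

1

Grundy values for subtraction set {2, 6, 7, 9}:
k:     0  1  2  3  4  5  6  7  8  9 10 11 12 13 14 15 16 17 18 19 20 21
g(k):  0  0  1  1  0  0  1  1  2  2  3  3  2  2  3  0  0  1  1  0  0  1
So g(21) = 1.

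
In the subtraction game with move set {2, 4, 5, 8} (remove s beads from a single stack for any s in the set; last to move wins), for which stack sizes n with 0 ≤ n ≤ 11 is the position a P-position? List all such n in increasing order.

0, 1, 7, 10

Compute g(0), g(1), … for moves {2, 4, 5, 8}:
g(0) = mex{} = 0
g(1) = mex{} = 0
g(2) = mex{0} = 1
g(3) = mex{0} = 1
g(4) = mex{0,1} = 2
g(5) = mex{0,1} = 2
g(6) = mex{0,1,2} = 3
g(7) = mex{1,2} = 0
g(8) = mex{0,1,2,3} = 4
g(9) = mex{0,2} = 1
g(10) = mex{1,2,3,4} = 0
g(11) = mex{0,1,3} = 2
The P-positions (g = 0) in 0..11 are 0, 1, 7, 10.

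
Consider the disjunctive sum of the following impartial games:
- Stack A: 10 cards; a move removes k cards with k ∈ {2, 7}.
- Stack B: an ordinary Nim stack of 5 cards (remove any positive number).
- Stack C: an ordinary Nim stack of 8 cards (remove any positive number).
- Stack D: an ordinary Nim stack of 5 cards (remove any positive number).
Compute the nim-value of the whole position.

8

For stack A, compute g(0), g(1), … with moves {2, 7}:
g(0) = mex{} = 0
g(1) = mex{} = 0
g(2) = mex{0} = 1
g(3) = mex{0} = 1
g(4) = mex{1} = 0
g(5) = mex{1} = 0
g(6) = mex{0} = 1
g(7) = mex{0} = 1
g(8) = mex{0,1} = 2
g(9) = mex{1} = 0
g(10) = mex{1,2} = 0
So g(10) = 0.
Stack B is a plain Nim stack of size 5, so its Grundy value is 5.
Stack C is a plain Nim stack of size 8, so its Grundy value is 8.
Stack D is a plain Nim stack of size 5, so its Grundy value is 5.
By the Sprague-Grundy theorem, the Grundy value of a sum of independent games is the XOR of the component values.
Combined value = 0 XOR 5 XOR 8 XOR 5 = 8.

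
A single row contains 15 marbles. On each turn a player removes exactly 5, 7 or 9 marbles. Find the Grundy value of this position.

0

Grundy values for subtraction set {5, 7, 9}:
k:     0  1  2  3  4  5  6  7  8  9 10 11 12 13 14 15
g(k):  0  0  0  0  0  1  1  1  1  1  2  2  2  2  0  0
So g(15) = 0.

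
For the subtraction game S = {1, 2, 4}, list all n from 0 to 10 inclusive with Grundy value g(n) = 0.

0, 3, 6, 9

Grundy values for subtraction set {1, 2, 4}:
k:     0  1  2  3  4  5  6  7  8  9 10
g(k):  0  1  2  0  1  2  0  1  2  0  1
The P-positions (g = 0) in 0..10 are 0, 3, 6, 9.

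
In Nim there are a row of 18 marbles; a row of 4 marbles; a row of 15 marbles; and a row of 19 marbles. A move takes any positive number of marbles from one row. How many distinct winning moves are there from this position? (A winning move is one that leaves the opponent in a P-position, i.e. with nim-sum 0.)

In binary:
  10010  (18)
  00100  (4)
  01111  (15)
  10011  (19)
  -----
  01010  (10)
The overall nim-sum is X = 10. A row of size p has a winning move iff p XOR X < p (reduce it to p XOR X).
  18: 18 XOR 10 = 24 ≥ 18 — no move.
  4: 4 XOR 10 = 14 ≥ 4 — no move.
  15: 15 XOR 10 = 5 < 15 — winning move (to 5).
  19: 19 XOR 10 = 25 ≥ 19 — no move.
That gives 1 winning move.

1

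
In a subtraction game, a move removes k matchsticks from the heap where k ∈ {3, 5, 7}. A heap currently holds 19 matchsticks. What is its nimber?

Build the Grundy sequence with g(k) = mex{g(k−s) : s ∈ {3, 5, 7}, s ≤ k}:
k:     0  1  2  3  4  5  6  7  8  9 10 11 12 13 14 15 16 17 18 19
g(k):  0  0  0  1  1  1  2  2  2  3  0  0  0  1  1  1  2  2  2  3
So g(19) = 3.

3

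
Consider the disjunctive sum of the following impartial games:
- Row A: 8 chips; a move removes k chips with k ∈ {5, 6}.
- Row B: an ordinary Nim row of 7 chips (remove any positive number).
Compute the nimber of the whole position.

Grundy values for row A (subtraction set {5, 6}):
k:     0  1  2  3  4  5  6  7  8
g(k):  0  0  0  0  0  1  1  1  1
So g(8) = 1.
Row B is a plain Nim row of size 7, so its Grundy value is 7.
By the Sprague-Grundy theorem, the Grundy value of a sum of independent games is the XOR of the component values.
Combined value = 1 ⊕ 7 = 6.

6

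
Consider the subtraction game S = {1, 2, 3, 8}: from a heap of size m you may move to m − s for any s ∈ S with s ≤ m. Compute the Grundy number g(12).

3

Grundy values for subtraction set {1, 2, 3, 8}:
g(0) = mex{} = 0
g(1) = mex{0} = 1
g(2) = mex{0,1} = 2
g(3) = mex{0,1,2} = 3
g(4) = mex{1,2,3} = 0
g(5) = mex{0,2,3} = 1
g(6) = mex{0,1,3} = 2
g(7) = mex{0,1,2} = 3
g(8) = mex{0,1,2,3} = 4
g(9) = mex{1,2,3,4} = 0
g(10) = mex{0,2,3,4} = 1
g(11) = mex{0,1,3,4} = 2
g(12) = mex{0,1,2} = 3
So g(12) = 3.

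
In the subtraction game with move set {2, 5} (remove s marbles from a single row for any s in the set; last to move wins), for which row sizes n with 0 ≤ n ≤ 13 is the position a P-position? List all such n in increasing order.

Compute g(0), g(1), … for moves {2, 5}:
g(0) = mex{} = 0
g(1) = mex{} = 0
g(2) = mex{0} = 1
g(3) = mex{0} = 1
g(4) = mex{1} = 0
g(5) = mex{0,1} = 2
g(6) = mex{0} = 1
g(7) = mex{1,2} = 0
g(8) = mex{1} = 0
g(9) = mex{0} = 1
g(10) = mex{0,2} = 1
g(11) = mex{1} = 0
g(12) = mex{0,1} = 2
g(13) = mex{0} = 1
The P-positions (g = 0) in 0..13 are 0, 1, 4, 7, 8, 11.

0, 1, 4, 7, 8, 11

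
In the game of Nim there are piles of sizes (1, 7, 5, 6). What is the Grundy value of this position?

5

Bitwise XOR of the heap sizes:
  001  (1)
  111  (7)
  101  (5)
  110  (6)
  ---
  101  (5)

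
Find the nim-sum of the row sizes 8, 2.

Bitwise XOR of the heap sizes:
  1000  (8)
  0010  (2)
  ----
  1010  (10)

10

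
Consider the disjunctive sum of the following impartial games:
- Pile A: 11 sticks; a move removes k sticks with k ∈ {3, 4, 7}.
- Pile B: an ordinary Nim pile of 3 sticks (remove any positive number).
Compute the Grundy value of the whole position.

3

Build the Grundy sequence for pile A with g(k) = mex{g(k−s) : s ∈ {3, 4, 7}, s ≤ k}:
k:     0  1  2  3  4  5  6  7  8  9 10 11
g(k):  0  0  0  1  1  1  2  2  2  3  0  0
So g(11) = 0.
Pile B is a plain Nim pile of size 3, so its Grundy value is 3.
By the Sprague-Grundy theorem, the Grundy value of a sum of independent games is the XOR of the component values.
Combined value = 0 ⊕ 3 = 3.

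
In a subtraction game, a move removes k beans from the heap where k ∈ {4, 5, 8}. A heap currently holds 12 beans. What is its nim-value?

Build the Grundy sequence with g(k) = mex{g(k−s) : s ∈ {4, 5, 8}, s ≤ k}:
g(0) = mex{} = 0
g(1) = mex{} = 0
g(2) = mex{} = 0
g(3) = mex{} = 0
g(4) = mex{0} = 1
g(5) = mex{0} = 1
g(6) = mex{0} = 1
g(7) = mex{0} = 1
g(8) = mex{0,1} = 2
g(9) = mex{0,1} = 2
g(10) = mex{0,1} = 2
g(11) = mex{0,1} = 2
g(12) = mex{1,2} = 0
So g(12) = 0.

0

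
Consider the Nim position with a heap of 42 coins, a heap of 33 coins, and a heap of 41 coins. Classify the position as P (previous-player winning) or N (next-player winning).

Nim-sum: 42 ^ 33 ^ 41 = 34.
The nim-sum is 34 ≠ 0, so this is an N-position: the player to move can win.

N-position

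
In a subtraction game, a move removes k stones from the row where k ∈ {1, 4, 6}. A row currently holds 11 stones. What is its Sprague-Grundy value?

Compute g(0), g(1), … for moves {1, 4, 6}:
k:     0  1  2  3  4  5  6  7  8  9 10 11
g(k):  0  1  0  1  2  0  1  0  1  2  0  1
So g(11) = 1.

1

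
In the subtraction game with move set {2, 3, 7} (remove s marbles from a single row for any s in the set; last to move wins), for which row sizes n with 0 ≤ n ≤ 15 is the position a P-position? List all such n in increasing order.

Compute g(0), g(1), … for moves {2, 3, 7}:
k:     0  1  2  3  4  5  6  7  8  9 10 11 12 13 14 15
g(k):  0  0  1  1  2  0  0  1  1  2  0  0  1  1  2  0
The P-positions (g = 0) in 0..15 are 0, 1, 5, 6, 10, 11, 15.

0, 1, 5, 6, 10, 11, 15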